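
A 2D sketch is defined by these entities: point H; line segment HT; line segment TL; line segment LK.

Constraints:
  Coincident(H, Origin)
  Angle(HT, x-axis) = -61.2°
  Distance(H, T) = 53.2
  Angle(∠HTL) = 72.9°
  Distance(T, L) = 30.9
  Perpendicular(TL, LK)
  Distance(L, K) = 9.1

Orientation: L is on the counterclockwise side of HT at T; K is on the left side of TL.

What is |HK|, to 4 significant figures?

44.45

∠HTL = 72.9°, so TL runs at -61.2° + (180° − 72.9°) = 45.90° from the x-axis; with |TL| = 30.9, L = T + 30.9·(cos 45.90°, sin 45.90°) = (47.13, -24.43). TL ⟂ LK; with |LK| = 9.1 on the left of TL, K = L + 9.1·(-0.7181, 0.6959) = (40.60, -18.10). Then |HK| = |K − H| = 44.45.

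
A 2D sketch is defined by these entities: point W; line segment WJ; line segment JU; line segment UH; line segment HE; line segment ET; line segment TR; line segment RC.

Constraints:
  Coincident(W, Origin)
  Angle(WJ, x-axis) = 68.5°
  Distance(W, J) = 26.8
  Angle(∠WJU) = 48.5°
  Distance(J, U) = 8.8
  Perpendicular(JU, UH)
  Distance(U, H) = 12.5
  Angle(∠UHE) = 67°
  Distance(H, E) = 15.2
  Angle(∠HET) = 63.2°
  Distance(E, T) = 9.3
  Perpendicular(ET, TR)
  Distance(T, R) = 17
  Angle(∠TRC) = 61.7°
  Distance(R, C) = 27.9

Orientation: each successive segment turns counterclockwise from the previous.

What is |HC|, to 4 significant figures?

24.19

W is at the origin; WJ runs at 68.5° with length 26.8, so J = (9.822, 24.94). ∠WJU = 48.5° gives JU at -160.0° from the x-axis; with |JU| = 8.8, U = (1.553, 21.93). JU ⟂ UH, so UH runs at -70.00°; with |UH| = 12.5, H = (5.828, 10.18). ∠UHE = 67.0° gives HE at 43.00° from the x-axis; with |HE| = 15.2, E = (16.94, 20.55). ∠HET = 63.2° gives ET at 159.8° from the x-axis; with |ET| = 9.3, T = (8.217, 23.76). ET ⟂ TR, so TR runs at -110.2°; with |TR| = 17.0, R = (2.347, 7.803). ∠TRC = 61.7° gives RC at 8.100° from the x-axis; with |RC| = 27.9, C = (29.97, 11.73). Then |HC| = |C − H| = 24.19.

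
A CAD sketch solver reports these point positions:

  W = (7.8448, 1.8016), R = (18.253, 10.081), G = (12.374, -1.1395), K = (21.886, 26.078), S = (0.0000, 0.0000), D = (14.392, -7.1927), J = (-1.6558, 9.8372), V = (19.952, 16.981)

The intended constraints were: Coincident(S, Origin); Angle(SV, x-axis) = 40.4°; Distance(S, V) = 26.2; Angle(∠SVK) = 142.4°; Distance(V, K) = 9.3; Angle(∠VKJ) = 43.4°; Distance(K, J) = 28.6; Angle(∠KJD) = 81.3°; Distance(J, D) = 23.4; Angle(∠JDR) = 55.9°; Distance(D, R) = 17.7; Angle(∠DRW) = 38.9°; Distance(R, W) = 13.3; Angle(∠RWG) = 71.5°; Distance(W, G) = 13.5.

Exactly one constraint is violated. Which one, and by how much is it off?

Distance(W, G) = 13.5 — off by 8.10.

S = (0.00, 0.00) ✓; SV at 40.40° ✓; |SV| = 26.20 ✓; ∠SVK = 142.4° ✓; |VK| = 9.300 ✓; ∠VKJ = 43.40° ✓; |KJ| = 28.60 ✓; ∠KJD = 81.30° ✓; |JD| = 23.40 ✓; ∠JDR = 55.90° ✓; |DR| = 17.70 ✓; ∠DRW = 38.90° ✓; |RW| = 13.30 ✓; ∠RWG = 71.50° ✓; |WG| = 5.400 ✗.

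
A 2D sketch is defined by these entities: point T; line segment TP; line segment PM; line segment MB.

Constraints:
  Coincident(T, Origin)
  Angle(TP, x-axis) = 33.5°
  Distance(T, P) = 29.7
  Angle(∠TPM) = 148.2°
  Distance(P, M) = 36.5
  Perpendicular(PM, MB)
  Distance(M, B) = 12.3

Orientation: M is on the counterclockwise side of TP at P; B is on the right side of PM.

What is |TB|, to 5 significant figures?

67.774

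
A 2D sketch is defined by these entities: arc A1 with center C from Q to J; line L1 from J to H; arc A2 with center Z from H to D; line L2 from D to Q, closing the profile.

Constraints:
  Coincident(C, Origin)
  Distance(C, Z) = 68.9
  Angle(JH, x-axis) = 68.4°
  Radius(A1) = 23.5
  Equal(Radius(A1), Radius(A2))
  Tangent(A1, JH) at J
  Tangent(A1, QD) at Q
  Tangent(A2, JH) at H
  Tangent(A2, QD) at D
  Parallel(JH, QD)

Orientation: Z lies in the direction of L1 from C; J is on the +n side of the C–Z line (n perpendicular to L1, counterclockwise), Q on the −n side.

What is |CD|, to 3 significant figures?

72.8

The slot axis is L1's direction at 68.4°, so u = (cos 68.4°, sin 68.4°) = (0.368, 0.930) and n = (−sin 68.4°, cos 68.4°) = (-0.930, 0.368). C is at the origin and Z lies 68.9 along u from C, so Z = 68.9·u = (25.4, 64.1). Tangency of A1 to both parallel lines with radius 23.5 puts J and Q at C ± 23.5·n: J = (-21.8, 8.65), Q = (21.8, -8.65). Equal radii place H and D the same way about Z: H = Z + 23.5·n = (3.51, 72.7), D = Z − 23.5·n = (47.2, 55.4). Then |CD| = |D − C| = 72.8.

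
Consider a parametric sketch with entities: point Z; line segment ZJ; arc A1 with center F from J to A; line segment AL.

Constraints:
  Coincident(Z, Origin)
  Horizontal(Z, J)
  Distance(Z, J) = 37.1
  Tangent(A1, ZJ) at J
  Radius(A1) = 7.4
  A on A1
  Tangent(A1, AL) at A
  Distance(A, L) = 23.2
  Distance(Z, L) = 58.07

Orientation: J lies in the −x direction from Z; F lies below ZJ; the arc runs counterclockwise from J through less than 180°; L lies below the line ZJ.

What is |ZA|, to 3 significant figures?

44.4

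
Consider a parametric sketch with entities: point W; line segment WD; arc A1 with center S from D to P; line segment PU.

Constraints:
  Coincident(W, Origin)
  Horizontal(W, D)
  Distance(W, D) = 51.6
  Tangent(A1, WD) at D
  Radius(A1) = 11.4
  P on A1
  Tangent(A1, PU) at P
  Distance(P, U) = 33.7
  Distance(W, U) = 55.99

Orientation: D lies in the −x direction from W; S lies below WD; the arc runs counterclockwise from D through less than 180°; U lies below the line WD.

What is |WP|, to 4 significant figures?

62.72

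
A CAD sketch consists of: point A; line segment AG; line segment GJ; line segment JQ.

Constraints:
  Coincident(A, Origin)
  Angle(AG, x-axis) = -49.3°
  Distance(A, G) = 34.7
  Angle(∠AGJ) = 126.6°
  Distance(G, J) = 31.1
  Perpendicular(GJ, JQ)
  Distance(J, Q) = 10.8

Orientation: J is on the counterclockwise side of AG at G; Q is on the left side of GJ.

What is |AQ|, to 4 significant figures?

54.53

A is at the origin; AG runs at -49.3° with length 34.7, so G = 34.7·(cos -49.3°, sin -49.3°) = (22.63, -26.31). ∠AGJ = 126.6°, so GJ runs at -49.3° + (180° − 126.6°) = 4.100° from the x-axis; with |GJ| = 31.1, J = G + 31.1·(cos 4.100°, sin 4.100°) = (53.65, -24.08). GJ is perpendicular to JQ; with |JQ| = 10.8 on the left of GJ, Q = J + 10.8·(-0.07150, 0.9974) = (52.88, -13.31). Then |AQ| = |Q − A| = 54.53.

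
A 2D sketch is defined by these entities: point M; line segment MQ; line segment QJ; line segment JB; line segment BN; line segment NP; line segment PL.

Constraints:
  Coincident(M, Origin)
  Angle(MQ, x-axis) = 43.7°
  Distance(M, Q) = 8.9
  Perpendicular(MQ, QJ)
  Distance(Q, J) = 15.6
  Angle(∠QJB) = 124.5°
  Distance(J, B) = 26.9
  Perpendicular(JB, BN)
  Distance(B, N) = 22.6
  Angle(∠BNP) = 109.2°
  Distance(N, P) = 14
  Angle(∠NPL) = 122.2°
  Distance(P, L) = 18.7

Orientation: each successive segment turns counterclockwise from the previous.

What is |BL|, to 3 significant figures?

31.9

M is at the origin; MQ runs at 43.7° with length 8.9, so Q = (6.43, 6.15). MQ is perpendicular to QJ, so QJ runs at 134°; with |QJ| = 15.6, J = (-4.34, 17.4). ∠QJB = 124.5° gives JB at -171° from the x-axis; with |JB| = 26.9, B = (-30.9, 13.1). JB ⟂ BN, so BN runs at -80.8°; with |BN| = 22.6, N = (-27.3, -9.18). ∠BNP = 109.2° gives NP at -10.0° from the x-axis; with |NP| = 14.0, P = (-13.5, -11.6). ∠NPL = 122.2° gives PL at 47.8° from the x-axis; with |PL| = 18.7, L = (-0.936, 2.24). Then |BL| = |L − B| = 31.9.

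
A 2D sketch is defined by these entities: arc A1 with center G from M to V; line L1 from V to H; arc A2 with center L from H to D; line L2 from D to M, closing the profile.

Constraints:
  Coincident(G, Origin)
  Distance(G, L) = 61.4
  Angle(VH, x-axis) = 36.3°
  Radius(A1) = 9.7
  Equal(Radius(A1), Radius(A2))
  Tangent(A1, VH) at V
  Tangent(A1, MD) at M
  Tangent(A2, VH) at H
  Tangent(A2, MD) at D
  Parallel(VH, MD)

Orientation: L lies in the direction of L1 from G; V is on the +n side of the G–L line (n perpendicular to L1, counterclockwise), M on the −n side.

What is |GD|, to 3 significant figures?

62.2

Tangency of A1 to both parallel lines with radius 9.7 puts V and M at G ± 9.7·n: V = (-5.74, 7.82), M = (5.74, -7.82). Equal radii place H and D the same way about L: H = L + 9.7·n = (43.7, 44.2), D = L − 9.7·n = (55.2, 28.5). Then |GD| = |D − G| = 62.2.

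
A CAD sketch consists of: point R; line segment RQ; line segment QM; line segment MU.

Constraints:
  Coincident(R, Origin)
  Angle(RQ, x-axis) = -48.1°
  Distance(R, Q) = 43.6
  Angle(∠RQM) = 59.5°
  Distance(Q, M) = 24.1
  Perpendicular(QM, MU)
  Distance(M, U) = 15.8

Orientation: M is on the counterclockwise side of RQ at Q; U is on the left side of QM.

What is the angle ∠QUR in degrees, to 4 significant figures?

118.1°

R is at the origin; RQ runs at -48.1° with length 43.6, so Q = 43.6·(cos -48.1°, sin -48.1°) = (29.12, -32.45). ∠RQM = 59.5°, so QM runs at -48.1° + (180° − 59.5°) = 72.40° from the x-axis; with |QM| = 24.1, M = Q + 24.1·(cos 72.40°, sin 72.40°) = (36.40, -9.480). QM is perpendicular to MU; with |MU| = 15.8 on the left of QM, U = M + 15.8·(-0.9532, 0.3024) = (21.34, -4.703). Then cos ∠QUR = UQ·UR / (|UQ||UR|), giving 118.1°.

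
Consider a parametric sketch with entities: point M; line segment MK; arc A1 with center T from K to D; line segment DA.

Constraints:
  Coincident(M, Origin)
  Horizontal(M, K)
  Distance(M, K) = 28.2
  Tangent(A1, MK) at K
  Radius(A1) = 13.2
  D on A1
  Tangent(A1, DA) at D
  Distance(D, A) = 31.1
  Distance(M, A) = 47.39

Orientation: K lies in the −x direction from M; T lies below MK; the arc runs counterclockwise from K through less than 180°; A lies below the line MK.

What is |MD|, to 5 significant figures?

43.811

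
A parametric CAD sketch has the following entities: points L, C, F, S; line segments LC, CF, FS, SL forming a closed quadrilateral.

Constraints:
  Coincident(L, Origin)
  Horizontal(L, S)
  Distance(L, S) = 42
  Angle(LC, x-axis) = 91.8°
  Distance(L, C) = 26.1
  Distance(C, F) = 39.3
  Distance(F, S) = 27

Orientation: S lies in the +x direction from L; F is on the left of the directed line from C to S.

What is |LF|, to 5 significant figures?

46.870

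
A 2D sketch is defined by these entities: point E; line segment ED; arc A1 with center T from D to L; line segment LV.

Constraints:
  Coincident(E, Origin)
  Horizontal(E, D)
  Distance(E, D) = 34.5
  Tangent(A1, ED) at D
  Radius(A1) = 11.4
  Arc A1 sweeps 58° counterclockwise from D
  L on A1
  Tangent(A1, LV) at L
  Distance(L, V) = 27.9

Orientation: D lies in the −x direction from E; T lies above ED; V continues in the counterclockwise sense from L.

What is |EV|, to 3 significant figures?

30.7

E is at the origin; ED is horizontal with |ED| = 34.5 and D on the −x side, so D = (-34.5, 0.00). Since A1 is tangent to ED there, TD ⟂ ED, so T = D + (0, 11.4) = (-34.5, 11.4). On A1, D sits at bearing -90° from T; a 58° counterclockwise sweep puts L at bearing -32°, so L = T + 11.4·(cos -32°, sin -32°) = (-24.8, 5.36). The tangent condition forces TL to be normal to LV, so LV runs along (−sin -32°, cos -32°); with |LV| = 27.9, V = (-10.0, 29.0). Then |EV| = |V − E| = 30.7.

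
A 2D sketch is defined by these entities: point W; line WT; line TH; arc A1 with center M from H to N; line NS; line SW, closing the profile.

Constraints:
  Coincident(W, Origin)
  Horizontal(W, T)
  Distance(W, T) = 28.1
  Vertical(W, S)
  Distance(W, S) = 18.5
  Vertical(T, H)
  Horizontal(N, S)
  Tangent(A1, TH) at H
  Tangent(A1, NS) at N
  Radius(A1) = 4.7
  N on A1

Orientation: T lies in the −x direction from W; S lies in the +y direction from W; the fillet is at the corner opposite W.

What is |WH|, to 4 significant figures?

31.31

W is at the origin; WT is horizontal with |WT| = 28.1 and T on the −x side, so T = (-28.10, 0.000). WS is vertical with |WS| = 18.5 and S on the +y side, so S = (0.000, 18.50). The virtual corner opposite W is at (-28.10, 18.50). The tangent condition forces MH to be normal to TH and since A1 is tangent to NS there, MN ⟂ NS, with radius 4.7, so the center M sits 4.7 in from both sides at M = (-23.40, 13.80). That places the tangent points at H = (-28.10, 13.80) on TH and N = (-23.40, 18.50) on NS. Then |WH| = |H − W| = 31.31.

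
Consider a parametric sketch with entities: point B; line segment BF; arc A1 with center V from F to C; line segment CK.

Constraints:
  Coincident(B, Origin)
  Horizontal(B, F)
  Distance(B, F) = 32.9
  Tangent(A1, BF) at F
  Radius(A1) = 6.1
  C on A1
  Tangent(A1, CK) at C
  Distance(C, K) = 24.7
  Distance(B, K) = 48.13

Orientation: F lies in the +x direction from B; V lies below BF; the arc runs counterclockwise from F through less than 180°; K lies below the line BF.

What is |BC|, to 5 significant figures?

28.519

Checks: B = (0.00, 0.00) ✓; |VC| = 6.100 ✓; ∠(VC, CK) = 90.00° ✓; |CK| = 24.70 ✓; |BK| = 48.13 ✓.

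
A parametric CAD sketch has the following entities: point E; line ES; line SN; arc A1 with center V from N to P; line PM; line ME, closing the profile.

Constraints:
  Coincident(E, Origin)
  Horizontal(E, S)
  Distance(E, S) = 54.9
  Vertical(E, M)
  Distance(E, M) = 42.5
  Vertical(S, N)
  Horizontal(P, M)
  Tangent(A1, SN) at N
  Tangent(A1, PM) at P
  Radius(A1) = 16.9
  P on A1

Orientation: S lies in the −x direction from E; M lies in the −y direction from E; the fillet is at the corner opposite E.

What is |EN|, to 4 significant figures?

60.58

The virtual corner opposite E is at (-54.90, -42.50). Since A1 is tangent to SN there, VN ⟂ SN and the tangent condition forces VP to be normal to PM, with radius 16.9, so the center V sits 16.9 in from both sides at V = (-38.00, -25.60). That places the tangent points at N = (-54.90, -25.60) on SN and P = (-38.00, -42.50) on PM. Then |EN| = |N − E| = 60.58.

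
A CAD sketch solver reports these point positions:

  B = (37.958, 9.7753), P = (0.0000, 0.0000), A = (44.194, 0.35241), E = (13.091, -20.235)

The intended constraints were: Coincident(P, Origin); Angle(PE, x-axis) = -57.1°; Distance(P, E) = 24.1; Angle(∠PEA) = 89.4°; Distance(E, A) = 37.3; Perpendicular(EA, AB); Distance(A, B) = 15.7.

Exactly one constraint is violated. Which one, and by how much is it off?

Distance(A, B) = 15.7 — off by 4.40.

P = (0.00, 0.00) ✓; PE at -57.10° ✓; |PE| = 24.10 ✓; ∠PEA = 89.40° ✓; |EA| = 37.30 ✓; ∠(EA, AB) = 90.00° ✓; |AB| = 11.30 ✗.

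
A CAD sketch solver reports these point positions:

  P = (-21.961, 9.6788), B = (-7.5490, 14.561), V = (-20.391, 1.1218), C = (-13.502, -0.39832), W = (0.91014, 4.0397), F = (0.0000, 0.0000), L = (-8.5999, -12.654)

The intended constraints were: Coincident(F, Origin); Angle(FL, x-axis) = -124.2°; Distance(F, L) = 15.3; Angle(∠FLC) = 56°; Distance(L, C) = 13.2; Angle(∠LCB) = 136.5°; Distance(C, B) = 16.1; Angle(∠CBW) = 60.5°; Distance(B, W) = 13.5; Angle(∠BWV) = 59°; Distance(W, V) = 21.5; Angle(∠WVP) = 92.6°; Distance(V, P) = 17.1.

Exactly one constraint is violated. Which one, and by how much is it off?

Distance(V, P) = 17.1 — off by 8.40.

F = (0.00, 0.00) ✓; FL at -124.2° ✓; |FL| = 15.30 ✓; ∠FLC = 56.00° ✓; |LC| = 13.20 ✓; ∠LCB = 136.5° ✓; |CB| = 16.10 ✓; ∠CBW = 60.50° ✓; |BW| = 13.50 ✓; ∠BWV = 59.00° ✓; |WV| = 21.50 ✓; ∠WVP = 92.60° ✓; |VP| = 8.700 ✗.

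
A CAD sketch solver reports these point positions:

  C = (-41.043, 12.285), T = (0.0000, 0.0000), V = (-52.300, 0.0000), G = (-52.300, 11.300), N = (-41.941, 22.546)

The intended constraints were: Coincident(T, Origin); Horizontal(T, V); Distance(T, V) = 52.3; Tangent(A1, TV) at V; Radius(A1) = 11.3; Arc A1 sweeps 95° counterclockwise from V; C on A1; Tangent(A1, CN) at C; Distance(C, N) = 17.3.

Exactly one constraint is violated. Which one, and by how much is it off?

Distance(C, N) = 17.3 — off by 7.00.

T = (0.00, 0.00) ✓; T.y = 0.00, V.y = 0.00 ✓; |TV| = 52.30 ✓; ∠(GV, VT) = 90.00° ✓; |GV| = 11.30 ✓; bearing(G→C) − bearing(G→V) = 95.00° ✓; |GC| = 11.30 ✓; ∠(GC, CN) = 90.00° ✓; |CN| = 10.30 ✗.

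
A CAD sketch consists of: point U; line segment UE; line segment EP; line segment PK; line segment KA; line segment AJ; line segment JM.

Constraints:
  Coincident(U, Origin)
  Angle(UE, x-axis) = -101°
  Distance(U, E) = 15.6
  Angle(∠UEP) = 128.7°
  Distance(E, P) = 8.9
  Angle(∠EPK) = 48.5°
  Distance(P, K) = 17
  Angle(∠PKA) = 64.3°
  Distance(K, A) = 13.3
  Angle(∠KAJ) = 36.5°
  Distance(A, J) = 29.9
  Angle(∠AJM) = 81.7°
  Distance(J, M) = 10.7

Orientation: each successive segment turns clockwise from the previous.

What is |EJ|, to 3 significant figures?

24.1

U is at the origin; UE runs at -101.0° with length 15.6, so E = (-2.98, -15.3). ∠UEP = 128.7° gives EP at -152° from the x-axis; with |EP| = 8.9, P = (-10.9, -19.5). ∠EPK = 48.5° gives PK at 76.2° from the x-axis; with |PK| = 17.0, K = (-6.80, -2.94). ∠PKA = 64.3° gives KA at -39.5° from the x-axis; with |KA| = 13.3, A = (3.46, -11.4). ∠KAJ = 36.5° gives AJ at 177° from the x-axis; with |AJ| = 29.9, J = (-26.4, -9.84). Then |EJ| = |J − E| = 24.1.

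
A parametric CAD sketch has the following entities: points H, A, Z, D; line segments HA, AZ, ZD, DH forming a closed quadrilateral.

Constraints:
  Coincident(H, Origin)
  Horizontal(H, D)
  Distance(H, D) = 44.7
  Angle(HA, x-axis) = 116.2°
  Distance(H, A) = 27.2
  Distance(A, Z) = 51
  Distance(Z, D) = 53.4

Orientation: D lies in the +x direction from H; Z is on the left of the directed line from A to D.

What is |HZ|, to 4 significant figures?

60.29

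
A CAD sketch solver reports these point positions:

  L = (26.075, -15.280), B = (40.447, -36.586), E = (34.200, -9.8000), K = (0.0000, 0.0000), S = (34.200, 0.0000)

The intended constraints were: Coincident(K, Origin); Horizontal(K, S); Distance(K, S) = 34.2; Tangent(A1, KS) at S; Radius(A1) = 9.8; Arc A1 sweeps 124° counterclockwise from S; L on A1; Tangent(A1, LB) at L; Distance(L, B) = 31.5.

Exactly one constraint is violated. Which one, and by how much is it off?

Distance(L, B) = 31.5 — off by 5.80.

K = (0.00, 0.00) ✓; K.y = 0.00, S.y = 0.00 ✓; |KS| = 34.20 ✓; ∠(ES, SK) = 90.00° ✓; |ES| = 9.800 ✓; bearing(E→L) − bearing(E→S) = 124.0° ✓; |EL| = 9.800 ✓; ∠(EL, LB) = 90.00° ✓; |LB| = 25.70 ✗.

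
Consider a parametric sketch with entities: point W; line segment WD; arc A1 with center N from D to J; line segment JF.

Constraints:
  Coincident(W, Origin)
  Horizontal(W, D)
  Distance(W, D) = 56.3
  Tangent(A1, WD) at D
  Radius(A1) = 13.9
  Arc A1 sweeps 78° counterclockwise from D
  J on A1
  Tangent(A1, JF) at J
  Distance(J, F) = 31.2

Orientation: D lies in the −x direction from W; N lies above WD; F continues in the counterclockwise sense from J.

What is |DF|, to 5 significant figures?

46.129

W is at the origin; WD is horizontal with |WD| = 56.3 and D on the −x side, so D = (-56.300, 0.0000). Tangency of A1 to WD means the radius ND is perpendicular to WD, so N = D + (0, 13.9) = (-56.300, 13.900). On A1, D sits at bearing -90° from N; a 78° counterclockwise sweep puts J at bearing -12°, so J = N + 13.9·(cos -12°, sin -12°) = (-42.704, 11.010). The tangent condition forces NJ to be normal to JF, so JF runs along (−sin -12°, cos -12°); with |JF| = 31.2, F = (-36.217, 41.528). Then |DF| = |F − D| = 46.129.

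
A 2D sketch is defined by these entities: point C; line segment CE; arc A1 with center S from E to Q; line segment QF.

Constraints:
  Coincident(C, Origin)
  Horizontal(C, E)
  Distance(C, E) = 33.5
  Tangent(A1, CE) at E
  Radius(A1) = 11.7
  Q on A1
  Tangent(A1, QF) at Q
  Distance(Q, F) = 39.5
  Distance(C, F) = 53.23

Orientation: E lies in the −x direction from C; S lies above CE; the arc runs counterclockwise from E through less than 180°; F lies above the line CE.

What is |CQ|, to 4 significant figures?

24.30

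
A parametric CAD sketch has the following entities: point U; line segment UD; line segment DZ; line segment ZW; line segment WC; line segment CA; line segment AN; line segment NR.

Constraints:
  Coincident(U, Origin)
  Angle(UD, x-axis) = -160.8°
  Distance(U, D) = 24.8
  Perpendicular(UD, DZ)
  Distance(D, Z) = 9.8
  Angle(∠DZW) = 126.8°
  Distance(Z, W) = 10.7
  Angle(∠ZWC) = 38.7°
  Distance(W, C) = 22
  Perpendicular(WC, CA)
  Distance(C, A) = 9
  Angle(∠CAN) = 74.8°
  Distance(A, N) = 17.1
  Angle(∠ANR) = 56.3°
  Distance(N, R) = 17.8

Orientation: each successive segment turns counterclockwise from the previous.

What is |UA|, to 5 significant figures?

30.586

U is at the origin; UD runs at -160.8° with length 24.8, so D = (-23.421, -8.1559). The perpendicularity gives DZ at right angles to UD, so DZ runs at -70.800°; with |DZ| = 9.8, Z = (-20.198, -17.411). ∠DZW = 126.8° gives ZW at -17.600° from the x-axis; with |ZW| = 10.7, W = (-9.9985, -20.646). ∠ZWC = 38.7° gives WC at 123.70° from the x-axis; with |WC| = 22.0, C = (-22.205, -2.3431). WC ⟂ CA, so CA runs at -146.30°; with |CA| = 9.0, A = (-29.693, -7.3367). Then |UA| = |A − U| = 30.586.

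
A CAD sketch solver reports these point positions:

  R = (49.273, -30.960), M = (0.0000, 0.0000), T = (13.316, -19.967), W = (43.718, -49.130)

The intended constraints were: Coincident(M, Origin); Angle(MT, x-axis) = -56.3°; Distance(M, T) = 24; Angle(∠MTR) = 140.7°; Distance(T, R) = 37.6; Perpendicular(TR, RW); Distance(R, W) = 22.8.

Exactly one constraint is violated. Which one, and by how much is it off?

Distance(R, W) = 22.8 — off by 3.80.

M = (0.00, 0.00) ✓; MT at -56.30° ✓; |MT| = 24.00 ✓; ∠MTR = 140.7° ✓; |TR| = 37.60 ✓; ∠(TR, RW) = 90.00° ✓; |RW| = 19.00 ✗.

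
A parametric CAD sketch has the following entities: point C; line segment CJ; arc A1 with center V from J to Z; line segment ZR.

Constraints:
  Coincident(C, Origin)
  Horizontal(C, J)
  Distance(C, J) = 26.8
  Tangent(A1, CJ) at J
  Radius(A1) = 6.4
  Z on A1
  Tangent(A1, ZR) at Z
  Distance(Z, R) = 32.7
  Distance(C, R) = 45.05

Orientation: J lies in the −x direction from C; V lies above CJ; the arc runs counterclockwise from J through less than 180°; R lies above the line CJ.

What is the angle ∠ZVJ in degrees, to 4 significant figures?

92.64°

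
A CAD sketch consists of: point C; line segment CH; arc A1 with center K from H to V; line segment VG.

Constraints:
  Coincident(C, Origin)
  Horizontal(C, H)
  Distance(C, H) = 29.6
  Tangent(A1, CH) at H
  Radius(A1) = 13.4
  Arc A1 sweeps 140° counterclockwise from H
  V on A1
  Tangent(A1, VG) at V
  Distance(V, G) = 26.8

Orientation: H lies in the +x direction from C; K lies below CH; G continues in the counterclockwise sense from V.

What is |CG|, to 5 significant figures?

58.273

C is at the origin; C and H share the same y with |CH| = 29.6 and H on the +x side, so H = (29.600, 0.0000). Since A1 is tangent to CH there, KH ⟂ CH, so K = H + (0, -13.4) = (29.600, -13.400). On A1, H sits at bearing 90° from K; a 140° counterclockwise sweep puts V at bearing 230°, so V = K + 13.4·(cos 230°, sin 230°) = (20.987, -23.665). Tangency of A1 to VG means the radius KV is perpendicular to VG, so VG runs along (−sin 230°, cos 230°); with |VG| = 26.8, G = (41.517, -40.892). Then |CG| = |G − C| = 58.273.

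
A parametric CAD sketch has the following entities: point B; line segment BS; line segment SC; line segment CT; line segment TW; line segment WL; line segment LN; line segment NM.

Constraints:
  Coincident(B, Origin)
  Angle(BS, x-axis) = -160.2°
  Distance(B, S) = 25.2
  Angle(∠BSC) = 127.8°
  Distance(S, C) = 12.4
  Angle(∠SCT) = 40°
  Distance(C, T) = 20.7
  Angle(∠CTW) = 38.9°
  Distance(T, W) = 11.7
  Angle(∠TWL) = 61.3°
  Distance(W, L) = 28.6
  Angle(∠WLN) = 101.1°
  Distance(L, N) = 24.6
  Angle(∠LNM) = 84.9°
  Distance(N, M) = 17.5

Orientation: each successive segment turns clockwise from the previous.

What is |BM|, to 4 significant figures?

15.58

B is at the origin; BS runs at -160.2° with length 25.2, so S = (-23.71, -8.536). ∠BSC = 127.8° gives SC at 147.6° from the x-axis; with |SC| = 12.4, C = (-34.18, -1.892). ∠SCT = 40.0° gives CT at 7.600° from the x-axis; with |CT| = 20.7, T = (-13.66, 0.8458). ∠CTW = 38.9° gives TW at -133.5° from the x-axis; with |TW| = 11.7, W = (-21.72, -7.641). ∠TWL = 61.3° gives WL at 107.8° from the x-axis; with |WL| = 28.6, L = (-30.46, 19.59). ∠WLN = 101.1° gives LN at 28.90° from the x-axis; with |LN| = 24.6, N = (-8.922, 31.48). ∠LNM = 84.9° gives NM at -66.20° from the x-axis; with |NM| = 17.5, M = (-1.860, 15.47). Then |BM| = |M − B| = 15.58.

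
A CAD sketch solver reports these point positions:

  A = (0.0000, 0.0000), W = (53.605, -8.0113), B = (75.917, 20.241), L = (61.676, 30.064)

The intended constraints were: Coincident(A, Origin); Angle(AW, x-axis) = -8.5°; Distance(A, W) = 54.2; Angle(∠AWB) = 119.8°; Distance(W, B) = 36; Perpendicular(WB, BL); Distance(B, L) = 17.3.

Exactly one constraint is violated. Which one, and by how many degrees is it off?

Perpendicular(WB, BL) — off by 3.70°.

A = (0.00, 0.00) ✓; AW at -8.500° ✓; |AW| = 54.20 ✓; ∠AWB = 119.8° ✓; |WB| = 36.00 ✓; ∠(WB, BL) = 93.70° ✗; |BL| = 17.30 ✓.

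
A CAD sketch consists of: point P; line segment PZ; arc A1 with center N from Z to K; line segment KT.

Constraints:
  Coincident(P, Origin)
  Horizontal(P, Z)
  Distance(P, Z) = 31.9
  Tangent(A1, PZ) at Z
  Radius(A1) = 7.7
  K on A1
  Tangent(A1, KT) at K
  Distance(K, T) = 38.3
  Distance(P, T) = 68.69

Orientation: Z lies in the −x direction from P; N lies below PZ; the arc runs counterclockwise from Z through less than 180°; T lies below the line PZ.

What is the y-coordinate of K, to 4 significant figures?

-3.775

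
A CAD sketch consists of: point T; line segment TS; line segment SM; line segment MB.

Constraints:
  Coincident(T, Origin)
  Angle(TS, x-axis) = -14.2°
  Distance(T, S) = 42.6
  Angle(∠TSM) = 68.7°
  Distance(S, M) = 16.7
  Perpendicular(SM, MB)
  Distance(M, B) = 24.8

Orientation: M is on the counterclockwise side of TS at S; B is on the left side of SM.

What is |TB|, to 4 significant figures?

14.94

T is at the origin; TS runs at -14.2° with length 42.6, so S = 42.6·(cos -14.2°, sin -14.2°) = (41.30, -10.45). ∠TSM = 68.7°, so SM runs at -14.2° + (180° − 68.7°) = 97.10° from the x-axis; with |SM| = 16.7, M = S + 16.7·(cos 97.10°, sin 97.10°) = (39.23, 6.122). SM is perpendicular to MB; with |MB| = 24.8 on the left of SM, B = M + 24.8·(-0.9923, -0.1236) = (14.62, 3.057). Then |TB| = |B − T| = 14.94.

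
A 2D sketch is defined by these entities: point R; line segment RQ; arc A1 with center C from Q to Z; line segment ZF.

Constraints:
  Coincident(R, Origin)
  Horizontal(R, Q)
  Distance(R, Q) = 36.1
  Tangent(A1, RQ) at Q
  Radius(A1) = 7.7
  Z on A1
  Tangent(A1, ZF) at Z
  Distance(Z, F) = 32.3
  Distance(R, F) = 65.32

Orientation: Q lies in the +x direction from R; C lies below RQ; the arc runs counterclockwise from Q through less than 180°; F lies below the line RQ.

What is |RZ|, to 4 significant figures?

33.82

Checks: |CZ| = 7.700 ✓; ∠(CZ, ZF) = 90.00° ✓; |ZF| = 32.30 ✓; |RF| = 65.32 ✓.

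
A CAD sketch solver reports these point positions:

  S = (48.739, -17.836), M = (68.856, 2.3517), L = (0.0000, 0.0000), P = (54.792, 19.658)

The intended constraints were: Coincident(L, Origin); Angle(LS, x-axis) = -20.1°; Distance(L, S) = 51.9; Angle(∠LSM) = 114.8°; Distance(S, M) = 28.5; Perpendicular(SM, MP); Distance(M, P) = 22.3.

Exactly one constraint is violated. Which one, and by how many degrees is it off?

Perpendicular(SM, MP) — off by 6.00°.

L = (0.00, 0.00) ✓; LS at -20.10° ✓; |LS| = 51.90 ✓; ∠LSM = 114.8° ✓; |SM| = 28.50 ✓; ∠(SM, MP) = 84.00° ✗; |MP| = 22.30 ✓.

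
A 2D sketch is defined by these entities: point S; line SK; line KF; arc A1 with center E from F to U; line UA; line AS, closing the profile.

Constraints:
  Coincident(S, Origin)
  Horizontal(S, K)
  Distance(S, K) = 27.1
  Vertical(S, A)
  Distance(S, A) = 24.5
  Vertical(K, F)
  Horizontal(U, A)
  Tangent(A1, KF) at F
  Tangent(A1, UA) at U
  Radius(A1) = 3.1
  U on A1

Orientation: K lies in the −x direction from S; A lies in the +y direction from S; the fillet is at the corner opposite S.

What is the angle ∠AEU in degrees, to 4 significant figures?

82.64°

S is at the origin; SK is horizontal with |SK| = 27.1 and K on the −x side, so K = (-27.10, 0.000). SA is vertical with |SA| = 24.5 and A on the +y side, so A = (0.000, 24.50). The virtual corner opposite S is at (-27.10, 24.50). Since A1 is tangent to KF there, EF ⟂ KF and the tangent condition forces EU to be normal to UA, with radius 3.1, so the center E sits 3.1 in from both sides at E = (-24.00, 21.40). That places the tangent points at F = (-27.10, 21.40) on KF and U = (-24.00, 24.50) on UA. Then cos ∠AEU = EA·EU / (|EA||EU|), giving 82.64°.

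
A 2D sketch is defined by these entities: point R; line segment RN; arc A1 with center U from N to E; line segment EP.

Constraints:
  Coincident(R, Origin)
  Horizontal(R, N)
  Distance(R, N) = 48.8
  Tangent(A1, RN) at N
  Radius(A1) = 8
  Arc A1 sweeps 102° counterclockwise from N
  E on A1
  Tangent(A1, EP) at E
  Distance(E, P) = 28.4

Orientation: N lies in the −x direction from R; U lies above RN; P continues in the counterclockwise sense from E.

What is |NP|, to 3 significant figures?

37.5

On A1, N sits at bearing -90° from U; a 102° counterclockwise sweep puts E at bearing 12°, so E = U + 8.0·(cos 12°, sin 12°) = (-41.0, 9.66). Tangency of A1 to EP means the radius UE is perpendicular to EP, so EP runs along (−sin 12°, cos 12°); with |EP| = 28.4, P = (-46.9, 37.4). Then |NP| = |P − N| = 37.5.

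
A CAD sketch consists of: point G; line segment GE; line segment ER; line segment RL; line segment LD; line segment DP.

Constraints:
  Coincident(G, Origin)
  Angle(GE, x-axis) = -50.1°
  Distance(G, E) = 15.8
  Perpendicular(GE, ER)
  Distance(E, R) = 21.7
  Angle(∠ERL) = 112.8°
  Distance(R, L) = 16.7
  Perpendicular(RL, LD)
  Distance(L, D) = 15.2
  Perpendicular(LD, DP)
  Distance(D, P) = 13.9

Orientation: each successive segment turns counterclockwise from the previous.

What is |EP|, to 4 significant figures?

12.20

RL is perpendicular to LD, so LD runs at -162.9°; with |LD| = 15.2, D = (7.344, 13.29). The perpendicularity gives DP at right angles to LD, so DP runs at -72.90°; with |DP| = 13.9, P = (11.43, 0.005055). Then |EP| = |P − E| = 12.20.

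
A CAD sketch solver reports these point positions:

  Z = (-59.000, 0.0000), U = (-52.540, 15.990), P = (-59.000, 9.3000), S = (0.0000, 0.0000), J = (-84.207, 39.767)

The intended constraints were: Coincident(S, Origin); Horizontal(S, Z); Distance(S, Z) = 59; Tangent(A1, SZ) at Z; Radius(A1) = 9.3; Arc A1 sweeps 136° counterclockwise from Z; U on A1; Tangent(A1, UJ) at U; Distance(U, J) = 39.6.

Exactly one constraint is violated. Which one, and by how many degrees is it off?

Tangent(A1, UJ) at U — off by 7.10°.

S = (0.00, 0.00) ✓; S.y = 0.00, Z.y = 0.00 ✓; |SZ| = 59.00 ✓; ∠(PZ, ZS) = 90.00° ✓; |PZ| = 9.300 ✓; bearing(P→U) − bearing(P→Z) = 136.0° ✓; |PU| = 9.300 ✓; ∠(PU, UJ) = 82.90° ✗; |UJ| = 39.60 ✓.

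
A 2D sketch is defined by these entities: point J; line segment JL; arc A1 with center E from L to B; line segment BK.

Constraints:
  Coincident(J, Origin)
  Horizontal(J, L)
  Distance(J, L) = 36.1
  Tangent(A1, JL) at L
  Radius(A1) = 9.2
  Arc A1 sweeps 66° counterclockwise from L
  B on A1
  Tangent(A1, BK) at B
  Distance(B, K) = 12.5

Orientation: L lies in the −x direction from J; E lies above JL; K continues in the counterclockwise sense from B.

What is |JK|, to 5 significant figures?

28.215

J is at the origin; J and L share the same y with |JL| = 36.1 and L on the −x side, so L = (-36.100, 0.0000). Since A1 is tangent to JL there, EL ⟂ JL, so E = L + (0, 9.2) = (-36.100, 9.2000). On A1, L sits at bearing -90° from E; a 66° counterclockwise sweep puts B at bearing -24°, so B = E + 9.2·(cos -24°, sin -24°) = (-27.695, 5.4580). The tangent condition forces EB to be normal to BK, so BK runs along (−sin -24°, cos -24°); with |BK| = 12.5, K = (-22.611, 16.877). Then |JK| = |K − J| = 28.215.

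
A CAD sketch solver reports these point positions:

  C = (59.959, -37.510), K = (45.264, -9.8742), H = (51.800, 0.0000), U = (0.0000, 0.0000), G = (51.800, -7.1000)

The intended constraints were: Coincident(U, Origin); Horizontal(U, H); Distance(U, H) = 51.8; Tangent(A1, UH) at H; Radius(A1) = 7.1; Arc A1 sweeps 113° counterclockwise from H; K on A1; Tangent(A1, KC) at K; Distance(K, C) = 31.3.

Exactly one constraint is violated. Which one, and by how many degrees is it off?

Tangent(A1, KC) at K — off by 5.00°.

U = (0.00, 0.00) ✓; U.y = 0.00, H.y = 0.00 ✓; |UH| = 51.80 ✓; ∠(GH, HU) = 90.00° ✓; |GH| = 7.100 ✓; bearing(G→K) − bearing(G→H) = 113.0° ✓; |GK| = 7.100 ✓; ∠(GK, KC) = 85.00° ✗; |KC| = 31.30 ✓.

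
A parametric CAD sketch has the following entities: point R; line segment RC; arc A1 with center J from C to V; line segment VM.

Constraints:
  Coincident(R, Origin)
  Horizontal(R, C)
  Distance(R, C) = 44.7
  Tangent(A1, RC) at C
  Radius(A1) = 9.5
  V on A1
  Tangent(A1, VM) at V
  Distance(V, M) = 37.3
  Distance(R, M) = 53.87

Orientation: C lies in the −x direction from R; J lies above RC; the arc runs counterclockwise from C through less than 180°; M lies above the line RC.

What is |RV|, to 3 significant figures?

36.2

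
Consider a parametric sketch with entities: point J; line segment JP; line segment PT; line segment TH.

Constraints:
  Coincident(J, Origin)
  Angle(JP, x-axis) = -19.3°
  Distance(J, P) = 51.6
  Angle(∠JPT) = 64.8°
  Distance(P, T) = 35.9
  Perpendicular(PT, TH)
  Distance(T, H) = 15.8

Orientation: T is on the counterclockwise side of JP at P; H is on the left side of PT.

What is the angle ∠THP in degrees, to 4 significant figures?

66.25°

J is at the origin; JP runs at -19.3° with length 51.6, so P = 51.6·(cos -19.3°, sin -19.3°) = (48.70, -17.05). ∠JPT = 64.8°, so PT runs at -19.3° + (180° − 64.8°) = 95.90° from the x-axis; with |PT| = 35.9, T = P + 35.9·(cos 95.90°, sin 95.90°) = (45.01, 18.66). PT is perpendicular to TH; with |TH| = 15.8 on the left of PT, H = T + 15.8·(-0.9947, -0.1028) = (29.29, 17.03). Then cos ∠THP = HT·HP / (|HT||HP|), giving 66.25°.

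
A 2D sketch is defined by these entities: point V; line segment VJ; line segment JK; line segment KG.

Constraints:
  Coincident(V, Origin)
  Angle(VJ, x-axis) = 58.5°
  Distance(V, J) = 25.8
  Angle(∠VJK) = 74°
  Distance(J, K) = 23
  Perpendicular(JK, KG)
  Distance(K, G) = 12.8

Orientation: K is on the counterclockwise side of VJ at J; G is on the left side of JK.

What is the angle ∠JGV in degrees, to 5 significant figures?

66.160°

V is at the origin; VJ runs at 58.5° with length 25.8, so J = 25.8·(cos 58.5°, sin 58.5°) = (13.480, 21.998). ∠VJK = 74.0°, so JK runs at 58.5° + (180° − 74.0°) = 164.50° from the x-axis; with |JK| = 23.0, K = J + 23.0·(cos 164.50°, sin 164.50°) = (-8.6830, 28.145). JK ⟂ KG; with |KG| = 12.8 on the left of JK, G = K + 12.8·(-0.26724, -0.96363) = (-12.104, 15.810). Then cos ∠JGV = GJ·GV / (|GJ||GV|), giving 66.160°.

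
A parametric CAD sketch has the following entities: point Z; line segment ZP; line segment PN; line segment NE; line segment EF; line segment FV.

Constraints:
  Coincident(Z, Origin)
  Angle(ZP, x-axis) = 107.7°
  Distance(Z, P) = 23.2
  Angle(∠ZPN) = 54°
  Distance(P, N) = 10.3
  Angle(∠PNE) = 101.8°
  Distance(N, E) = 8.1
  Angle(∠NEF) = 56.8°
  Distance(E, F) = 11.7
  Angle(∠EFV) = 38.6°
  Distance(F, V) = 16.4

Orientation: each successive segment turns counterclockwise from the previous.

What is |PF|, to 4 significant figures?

3.811

∠PNE = 101.8° gives NE at -48.10° from the x-axis; with |NE| = 8.1, E = (-7.742, 7.772). ∠NEF = 56.8° gives EF at 75.10° from the x-axis; with |EF| = 11.7, F = (-4.733, 19.08). Then |PF| = |F − P| = 3.811.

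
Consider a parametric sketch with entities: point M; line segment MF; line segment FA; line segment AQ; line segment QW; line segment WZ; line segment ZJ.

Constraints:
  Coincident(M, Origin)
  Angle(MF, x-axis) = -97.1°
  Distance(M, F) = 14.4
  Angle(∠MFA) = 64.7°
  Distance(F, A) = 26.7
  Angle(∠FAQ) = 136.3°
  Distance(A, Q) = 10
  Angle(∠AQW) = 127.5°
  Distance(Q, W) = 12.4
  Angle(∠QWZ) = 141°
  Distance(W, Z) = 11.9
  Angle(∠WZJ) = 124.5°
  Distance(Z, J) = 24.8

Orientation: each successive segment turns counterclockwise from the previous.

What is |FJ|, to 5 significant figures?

23.018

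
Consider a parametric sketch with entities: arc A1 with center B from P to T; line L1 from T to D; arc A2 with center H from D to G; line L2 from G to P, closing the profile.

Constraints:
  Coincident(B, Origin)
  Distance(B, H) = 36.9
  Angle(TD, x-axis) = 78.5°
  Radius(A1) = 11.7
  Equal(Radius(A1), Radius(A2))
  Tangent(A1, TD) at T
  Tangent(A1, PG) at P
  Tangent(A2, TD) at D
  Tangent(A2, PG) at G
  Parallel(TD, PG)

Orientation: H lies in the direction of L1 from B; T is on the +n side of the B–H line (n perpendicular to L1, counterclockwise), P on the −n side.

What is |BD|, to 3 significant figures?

38.7

The slot axis is L1's direction at 78.5°, so u = (cos 78.5°, sin 78.5°) = (0.199, 0.980) and n = (−sin 78.5°, cos 78.5°) = (-0.980, 0.199). B is at the origin and H lies 36.9 along u from B, so H = 36.9·u = (7.36, 36.2). Tangency of A1 to both parallel lines with radius 11.7 puts T and P at B ± 11.7·n: T = (-11.5, 2.33), P = (11.5, -2.33). Equal radii place D and G the same way about H: D = H + 11.7·n = (-4.11, 38.5), G = H − 11.7·n = (18.8, 33.8). Then |BD| = |D − B| = 38.7.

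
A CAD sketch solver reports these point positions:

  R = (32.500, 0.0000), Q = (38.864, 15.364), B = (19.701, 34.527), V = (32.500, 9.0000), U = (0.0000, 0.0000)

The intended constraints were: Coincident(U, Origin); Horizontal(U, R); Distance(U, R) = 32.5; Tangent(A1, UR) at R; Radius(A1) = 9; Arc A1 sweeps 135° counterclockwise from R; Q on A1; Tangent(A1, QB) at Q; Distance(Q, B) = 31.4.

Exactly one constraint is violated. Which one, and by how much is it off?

Distance(Q, B) = 31.4 — off by 4.30.

U = (0.00, 0.00) ✓; U.y = 0.00, R.y = 0.00 ✓; |UR| = 32.50 ✓; ∠(VR, RU) = 90.00° ✓; |VR| = 9.000 ✓; bearing(V→Q) − bearing(V→R) = 135.0° ✓; |VQ| = 9.000 ✓; ∠(VQ, QB) = 90.00° ✓; |QB| = 27.10 ✗.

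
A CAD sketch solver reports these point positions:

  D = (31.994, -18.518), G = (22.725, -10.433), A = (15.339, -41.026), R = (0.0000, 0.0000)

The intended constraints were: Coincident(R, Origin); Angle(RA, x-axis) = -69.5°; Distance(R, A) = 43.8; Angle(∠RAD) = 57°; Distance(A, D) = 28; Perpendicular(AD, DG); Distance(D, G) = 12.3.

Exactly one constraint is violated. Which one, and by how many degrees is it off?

Perpendicular(AD, DG) — off by 4.60°.

R = (0.00, 0.00) ✓; RA at -69.50° ✓; |RA| = 43.80 ✓; ∠RAD = 57.00° ✓; |AD| = 28.00 ✓; ∠(AD, DG) = 85.40° ✗; |DG| = 12.30 ✓.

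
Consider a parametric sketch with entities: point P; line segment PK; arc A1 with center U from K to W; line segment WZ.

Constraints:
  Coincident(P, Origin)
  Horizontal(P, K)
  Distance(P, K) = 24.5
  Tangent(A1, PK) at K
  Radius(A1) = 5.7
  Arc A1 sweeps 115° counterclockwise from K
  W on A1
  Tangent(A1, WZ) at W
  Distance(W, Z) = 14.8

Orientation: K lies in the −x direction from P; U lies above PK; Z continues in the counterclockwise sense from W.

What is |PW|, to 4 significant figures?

20.97

P is at the origin; P and K share the same y with |PK| = 24.5 and K on the −x side, so K = (-24.50, 0.000). Since A1 is tangent to PK there, UK ⟂ PK, so U = K + (0, 5.7) = (-24.50, 5.700). On A1, K sits at bearing -90° from U; a 115° counterclockwise sweep puts W at bearing 25°, so W = U + 5.7·(cos 25°, sin 25°) = (-19.33, 8.109). Then |PW| = |W − P| = 20.97.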